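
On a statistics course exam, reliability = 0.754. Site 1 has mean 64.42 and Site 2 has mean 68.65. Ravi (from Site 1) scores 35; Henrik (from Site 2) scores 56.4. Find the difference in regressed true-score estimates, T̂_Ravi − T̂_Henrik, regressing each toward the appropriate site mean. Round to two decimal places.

T̂_Ravi = 0.754(35) + 0.246(64.42) = 42.2373
T̂_Henrik = 0.754(56.4) + 0.246(68.65) = 59.4135
Difference = 42.2373 − 59.4135 = -17.1762

-17.18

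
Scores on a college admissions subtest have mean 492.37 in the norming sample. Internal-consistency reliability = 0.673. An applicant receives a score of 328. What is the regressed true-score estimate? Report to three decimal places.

Weight the observed score by reliability and the mean by (1 − reliability): T̂ = 0.673·328 + 0.327·492.37 = 220.744 + 161.00499 = 381.7490.

381.749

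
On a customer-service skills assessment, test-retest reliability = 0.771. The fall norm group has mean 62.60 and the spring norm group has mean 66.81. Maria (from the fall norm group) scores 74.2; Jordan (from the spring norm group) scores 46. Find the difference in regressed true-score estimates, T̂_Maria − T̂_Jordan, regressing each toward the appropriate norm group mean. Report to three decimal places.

20.778

T̂_Maria = 0.771(74.2) + 0.229(62.60) = 71.54360
T̂_Jordan = 0.771(46) + 0.229(66.81) = 50.76549
Difference = 71.54360 − 50.76549 = 20.77811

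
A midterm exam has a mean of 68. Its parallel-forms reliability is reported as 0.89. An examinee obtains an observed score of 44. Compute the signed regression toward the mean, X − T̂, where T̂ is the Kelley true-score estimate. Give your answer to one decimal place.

-2.6

T̂ = ρX + (1 − ρ)μ
  = 0.89 × 44 + 0.11 × 68
  = 39.16 + 7.48
  = 46.640
  ≈ 46.64
X − T̂ = 44 − 46.64 = -2.64 → -2.6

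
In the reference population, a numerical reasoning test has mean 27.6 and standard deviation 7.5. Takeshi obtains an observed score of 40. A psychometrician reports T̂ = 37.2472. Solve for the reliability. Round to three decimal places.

T̂ = ρX + (1 − ρ)μ  ⇒  T̂ − μ = ρ(X − μ)
ρ = (T̂ − μ)/(X − μ) = (37.2472 − 27.6) / (40 − 27.6) = 9.6472 / 12.4 = 0.77800

0.778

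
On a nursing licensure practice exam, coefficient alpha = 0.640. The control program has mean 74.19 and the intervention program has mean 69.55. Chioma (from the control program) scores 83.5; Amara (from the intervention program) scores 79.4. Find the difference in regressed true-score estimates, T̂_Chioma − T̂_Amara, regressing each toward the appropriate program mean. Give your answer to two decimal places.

T̂_Chioma = 0.640(83.5) + 0.360(74.19) = 80.1484
T̂_Amara = 0.640(79.4) + 0.360(69.55) = 75.8540
Difference = 80.1484 − 75.8540 = 4.2944

4.29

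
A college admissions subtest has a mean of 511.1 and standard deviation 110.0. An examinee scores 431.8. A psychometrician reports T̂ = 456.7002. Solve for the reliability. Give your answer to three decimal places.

T̂ = ρX + (1 − ρ)μ  ⇒  T̂ − μ = ρ(X − μ)
ρ = (T̂ − μ)/(X − μ) = (456.7002 − 511.1) / (431.8 − 511.1) = -54.3998 / -79.3 = 0.68600

0.686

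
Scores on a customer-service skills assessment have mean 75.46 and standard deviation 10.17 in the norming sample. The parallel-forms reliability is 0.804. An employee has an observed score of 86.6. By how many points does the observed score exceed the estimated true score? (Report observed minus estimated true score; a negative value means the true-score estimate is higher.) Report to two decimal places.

2.18

T̂ = ρX + (1 − ρ)μ
  = 0.804 × 86.6 + 0.196 × 75.46
  = 69.6264 + 14.79016
  = 84.4166
  ≈ 84.417
X − T̂ = 86.6 − 84.417 = 2.183 → 2.18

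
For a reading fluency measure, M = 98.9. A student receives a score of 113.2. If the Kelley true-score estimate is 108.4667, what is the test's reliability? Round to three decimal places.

T̂ = ρX + (1 − ρ)μ  ⇒  T̂ − μ = ρ(X − μ)
ρ = (T̂ − μ)/(X − μ) = (108.4667 − 98.9) / (113.2 − 98.9) = 9.5667 / 14.3 = 0.66900

0.669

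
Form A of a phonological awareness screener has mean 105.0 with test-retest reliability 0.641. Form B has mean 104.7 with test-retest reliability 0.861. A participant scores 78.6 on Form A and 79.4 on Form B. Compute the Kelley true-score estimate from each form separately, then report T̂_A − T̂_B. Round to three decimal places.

5.161

T̂_A = 0.641(78.6) + 0.359(105.0) = 88.07760
T̂_B = 0.861(79.4) + 0.139(104.7) = 82.91670
T̂_A − T̂_B = 5.16090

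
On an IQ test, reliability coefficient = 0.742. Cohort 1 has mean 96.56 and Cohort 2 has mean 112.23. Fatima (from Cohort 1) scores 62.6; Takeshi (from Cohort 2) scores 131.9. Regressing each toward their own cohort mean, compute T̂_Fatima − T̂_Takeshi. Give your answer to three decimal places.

-55.463

T̂_Fatima = 0.742(62.6) + 0.258(96.56) = 71.36168
T̂_Takeshi = 0.742(131.9) + 0.258(112.23) = 126.82514
Difference = 71.36168 − 126.82514 = -55.46346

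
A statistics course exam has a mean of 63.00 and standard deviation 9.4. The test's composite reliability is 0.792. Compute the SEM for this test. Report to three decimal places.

SEM = SD · √(1 − ρ) = 9.4 × √0.208 = 9.4 × 0.4561 = 4.2871

4.287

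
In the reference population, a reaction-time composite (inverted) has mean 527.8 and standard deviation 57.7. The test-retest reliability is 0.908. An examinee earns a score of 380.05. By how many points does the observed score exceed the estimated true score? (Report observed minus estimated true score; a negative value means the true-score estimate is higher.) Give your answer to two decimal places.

-13.59

T̂ = 0.908(380.05) + 0.092(527.8) = 345.08540 + 48.5576 = 393.6430 → 393.643
X − T̂ = 380.05 − 393.643 = -13.593 → -13.59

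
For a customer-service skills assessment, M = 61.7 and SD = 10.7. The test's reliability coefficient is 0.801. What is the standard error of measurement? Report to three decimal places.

4.773

SEM = SD · √(1 − ρ) = 10.7 × √0.199 = 10.7 × 0.4461 = 4.7732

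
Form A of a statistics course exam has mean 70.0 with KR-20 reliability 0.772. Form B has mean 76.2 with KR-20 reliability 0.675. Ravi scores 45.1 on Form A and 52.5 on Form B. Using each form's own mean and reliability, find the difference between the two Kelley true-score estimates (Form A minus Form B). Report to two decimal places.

T̂_A = 0.772(45.1) + 0.228(70.0) = 50.7772
T̂_B = 0.675(52.5) + 0.325(76.2) = 60.2025
T̂_A − T̂_B = -9.4253

-9.43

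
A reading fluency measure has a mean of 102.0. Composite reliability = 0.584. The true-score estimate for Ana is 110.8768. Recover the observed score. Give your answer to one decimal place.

117.2

T̂ = ρX + (1 − ρ)μ  ⇒  X = (T̂ − (1 − ρ)μ) / ρ
X = (110.8768 − 0.416 × 102.0) / 0.584 = (110.8768 − 42.4320) / 0.584 = 68.4448 / 0.584 = 117.200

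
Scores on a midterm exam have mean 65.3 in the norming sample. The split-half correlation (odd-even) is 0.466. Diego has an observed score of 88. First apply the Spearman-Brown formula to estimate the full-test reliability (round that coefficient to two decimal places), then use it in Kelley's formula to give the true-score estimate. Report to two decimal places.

Spearman-Brown: ρ = 2r/(1 + r) = 2(0.466)/(1 + 0.466) = 0.9320/1.466 = 0.6357 → 0.64
Kelley's formula gives T̂ = 0.64·88 + 0.36·65.3 = 56.32 + 23.508 = 79.828.

79.83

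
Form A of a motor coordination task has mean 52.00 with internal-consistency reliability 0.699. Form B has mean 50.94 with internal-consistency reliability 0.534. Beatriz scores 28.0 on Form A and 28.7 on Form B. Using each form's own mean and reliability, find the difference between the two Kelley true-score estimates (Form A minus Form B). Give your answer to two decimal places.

-3.84

T̂_A = 0.699(28.0) + 0.301(52.00) = 35.2240
T̂_B = 0.534(28.7) + 0.466(50.94) = 39.0638
T̂_A − T̂_B = -3.8398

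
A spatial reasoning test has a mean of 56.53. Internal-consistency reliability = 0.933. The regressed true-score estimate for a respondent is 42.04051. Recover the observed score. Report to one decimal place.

T̂ = ρX + (1 − ρ)μ  ⇒  X = (T̂ − (1 − ρ)μ) / ρ
X = (42.04051 − 0.067 × 56.53) / 0.933 = (42.04051 − 3.78751) / 0.933 = 38.25300 / 0.933 = 41.000

41.0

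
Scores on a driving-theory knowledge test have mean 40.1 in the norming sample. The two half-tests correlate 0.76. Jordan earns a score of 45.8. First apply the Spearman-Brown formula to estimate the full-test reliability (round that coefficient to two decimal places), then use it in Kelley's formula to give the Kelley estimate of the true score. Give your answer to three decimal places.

Spearman-Brown: ρ = 2r/(1 + r) = 2(0.76)/(1 + 0.76) = 1.520/1.76 = 0.8636 → 0.86
T̂ = 0.86(45.8) + 0.14(40.1) = 39.388 + 5.614 = 45.0020 → 45.002

45.002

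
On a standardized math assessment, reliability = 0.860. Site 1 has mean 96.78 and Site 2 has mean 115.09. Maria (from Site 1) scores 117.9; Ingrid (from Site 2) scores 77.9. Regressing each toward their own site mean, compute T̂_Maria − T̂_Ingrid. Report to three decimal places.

T̂_Maria = 0.860(117.9) + 0.140(96.78) = 114.94320
T̂_Ingrid = 0.860(77.9) + 0.140(115.09) = 83.10660
Difference = 114.94320 − 83.10660 = 31.83660

31.837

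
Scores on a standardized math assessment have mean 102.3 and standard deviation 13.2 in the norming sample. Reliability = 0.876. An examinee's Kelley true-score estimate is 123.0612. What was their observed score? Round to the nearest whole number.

T̂ = ρX + (1 − ρ)μ  ⇒  X = (T̂ − (1 − ρ)μ) / ρ
X = (123.0612 − 0.124 × 102.3) / 0.876 = (123.0612 − 12.6852) / 0.876 = 110.3760 / 0.876 = 126.00

126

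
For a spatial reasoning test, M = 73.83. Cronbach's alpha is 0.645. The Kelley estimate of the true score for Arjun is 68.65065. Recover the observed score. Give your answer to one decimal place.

65.8

T̂ = ρX + (1 − ρ)μ  ⇒  X = (T̂ − (1 − ρ)μ) / ρ
X = (68.65065 − 0.355 × 73.83) / 0.645 = (68.65065 − 26.20965) / 0.645 = 42.44100 / 0.645 = 65.800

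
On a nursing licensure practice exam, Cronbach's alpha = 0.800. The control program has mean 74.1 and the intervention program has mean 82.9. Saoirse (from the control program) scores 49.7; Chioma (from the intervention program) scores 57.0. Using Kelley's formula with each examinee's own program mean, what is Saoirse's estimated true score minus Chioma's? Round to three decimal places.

-7.600

T̂_Saoirse = 0.800(49.7) + 0.200(74.1) = 54.58000
T̂_Chioma = 0.800(57.0) + 0.200(82.9) = 62.18000
Difference = 54.58000 − 62.18000 = -7.60000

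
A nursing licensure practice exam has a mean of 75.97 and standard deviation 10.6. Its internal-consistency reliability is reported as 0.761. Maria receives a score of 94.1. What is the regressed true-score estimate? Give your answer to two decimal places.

89.77

Weight the observed score by reliability and the mean by (1 − reliability): T̂ = 0.761·94.1 + 0.239·75.97 = 71.6101 + 18.15683 = 89.767.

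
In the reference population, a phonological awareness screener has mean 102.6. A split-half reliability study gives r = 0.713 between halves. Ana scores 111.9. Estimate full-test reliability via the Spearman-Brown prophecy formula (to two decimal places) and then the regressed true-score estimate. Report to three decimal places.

110.319

Spearman-Brown: ρ = 2r/(1 + r) = 2(0.713)/(1 + 0.713) = 1.4260/1.713 = 0.8325 → 0.83
Weight the observed score by reliability and the mean by (1 − reliability): T̂ = 0.83·111.9 + 0.17·102.6 = 92.877 + 17.442 = 110.3190.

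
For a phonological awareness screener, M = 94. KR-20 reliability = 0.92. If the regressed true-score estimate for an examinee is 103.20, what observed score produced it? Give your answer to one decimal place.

T̂ = ρX + (1 − ρ)μ  ⇒  X = (T̂ − (1 − ρ)μ) / ρ
X = (103.20 − 0.08 × 94) / 0.92 = (103.20 − 7.52) / 0.92 = 95.68 / 0.92 = 104.000

104.0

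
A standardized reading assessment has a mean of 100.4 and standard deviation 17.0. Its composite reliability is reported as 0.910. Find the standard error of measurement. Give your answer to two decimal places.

5.10

SEM = SD · √(1 − ρ) = 17.0 × √0.090 = 17.0 × 0.3000 = 5.100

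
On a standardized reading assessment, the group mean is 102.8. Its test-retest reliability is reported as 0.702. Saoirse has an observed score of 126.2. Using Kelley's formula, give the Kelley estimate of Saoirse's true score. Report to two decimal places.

Regress the observed score toward the mean by the unreliability: T̂ = 0.702·126.2 + 0.298·102.8 = 88.5924 + 30.6344 = 119.227.

119.23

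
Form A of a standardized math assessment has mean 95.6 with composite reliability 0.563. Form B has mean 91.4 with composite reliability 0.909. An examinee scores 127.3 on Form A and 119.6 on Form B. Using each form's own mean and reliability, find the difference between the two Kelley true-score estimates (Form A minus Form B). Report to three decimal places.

T̂_A = 0.563(127.3) + 0.437(95.6) = 113.44710
T̂_B = 0.909(119.6) + 0.091(91.4) = 117.03380
T̂_A − T̂_B = -3.58670

-3.587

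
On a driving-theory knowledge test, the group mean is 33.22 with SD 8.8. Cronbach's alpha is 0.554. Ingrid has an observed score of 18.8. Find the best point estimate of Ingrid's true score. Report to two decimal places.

25.23

Kelley's formula gives T̂ = 0.554·18.8 + 0.446·33.22 = 10.4152 + 14.81612 = 25.231.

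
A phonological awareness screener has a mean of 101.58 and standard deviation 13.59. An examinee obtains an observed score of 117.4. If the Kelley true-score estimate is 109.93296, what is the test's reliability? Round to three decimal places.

T̂ = ρX + (1 − ρ)μ  ⇒  T̂ − μ = ρ(X − μ)
ρ = (T̂ − μ)/(X − μ) = (109.93296 − 101.58) / (117.4 − 101.58) = 8.35296 / 15.82 = 0.52800

0.528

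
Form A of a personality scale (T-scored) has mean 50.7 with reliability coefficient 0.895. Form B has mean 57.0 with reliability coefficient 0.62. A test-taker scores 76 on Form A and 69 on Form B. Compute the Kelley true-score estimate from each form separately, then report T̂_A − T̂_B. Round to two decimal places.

T̂_A = 0.895(76) + 0.105(50.7) = 73.3435
T̂_B = 0.62(69) + 0.38(57.0) = 64.4400
T̂_A − T̂_B = 8.9035

8.90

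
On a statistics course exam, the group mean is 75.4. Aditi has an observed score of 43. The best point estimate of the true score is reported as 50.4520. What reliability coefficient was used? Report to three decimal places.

0.770

T̂ = ρX + (1 − ρ)μ  ⇒  T̂ − μ = ρ(X − μ)
ρ = (T̂ − μ)/(X − μ) = (50.4520 − 75.4) / (43 − 75.4) = -24.9480 / -32.4 = 0.77000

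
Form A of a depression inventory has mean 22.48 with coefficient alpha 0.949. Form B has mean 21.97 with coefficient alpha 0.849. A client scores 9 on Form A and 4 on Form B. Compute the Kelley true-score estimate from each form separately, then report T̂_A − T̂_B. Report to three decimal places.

T̂_A = 0.949(9) + 0.051(22.48) = 9.68748
T̂_B = 0.849(4) + 0.151(21.97) = 6.71347
T̂_A − T̂_B = 2.97401

2.974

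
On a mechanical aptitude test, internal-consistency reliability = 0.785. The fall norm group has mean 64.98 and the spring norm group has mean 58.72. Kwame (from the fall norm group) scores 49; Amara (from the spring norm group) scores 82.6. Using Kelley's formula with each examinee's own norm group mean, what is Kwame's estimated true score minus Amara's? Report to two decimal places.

T̂_Kwame = 0.785(49) + 0.215(64.98) = 52.4357
T̂_Amara = 0.785(82.6) + 0.215(58.72) = 77.4658
Difference = 52.4357 − 77.4658 = -25.0301

-25.03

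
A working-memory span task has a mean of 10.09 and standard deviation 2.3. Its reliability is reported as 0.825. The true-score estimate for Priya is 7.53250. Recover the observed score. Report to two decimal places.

T̂ = ρX + (1 − ρ)μ  ⇒  X = (T̂ − (1 − ρ)μ) / ρ
X = (7.53250 − 0.175 × 10.09) / 0.825 = (7.53250 − 1.76575) / 0.825 = 5.76675 / 0.825 = 6.9900

6.99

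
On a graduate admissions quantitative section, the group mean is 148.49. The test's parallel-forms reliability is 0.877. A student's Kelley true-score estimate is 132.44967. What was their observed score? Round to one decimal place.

T̂ = ρX + (1 − ρ)μ  ⇒  X = (T̂ − (1 − ρ)μ) / ρ
X = (132.44967 − 0.123 × 148.49) / 0.877 = (132.44967 − 18.26427) / 0.877 = 114.18540 / 0.877 = 130.200

130.2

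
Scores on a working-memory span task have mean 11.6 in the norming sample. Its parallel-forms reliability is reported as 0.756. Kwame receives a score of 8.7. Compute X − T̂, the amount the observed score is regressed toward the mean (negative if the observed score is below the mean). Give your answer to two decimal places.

-0.71

Kelley's formula gives T̂ = 0.756·8.7 + 0.244·11.6 = 6.5772 + 2.8304 = 9.4076.
X − T̂ = 8.7 − 9.408 = -0.708 → -0.71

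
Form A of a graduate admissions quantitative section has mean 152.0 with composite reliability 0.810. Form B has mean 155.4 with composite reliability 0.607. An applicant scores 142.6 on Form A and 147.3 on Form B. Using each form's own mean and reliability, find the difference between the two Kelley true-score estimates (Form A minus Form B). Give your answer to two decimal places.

T̂_A = 0.810(142.6) + 0.190(152.0) = 144.3860
T̂_B = 0.607(147.3) + 0.393(155.4) = 150.4833
T̂_A − T̂_B = -6.0973

-6.10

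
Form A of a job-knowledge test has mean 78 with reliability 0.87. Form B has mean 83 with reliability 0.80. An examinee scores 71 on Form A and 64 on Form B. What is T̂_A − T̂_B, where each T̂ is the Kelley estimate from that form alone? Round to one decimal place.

4.1

T̂_A = 0.87(71) + 0.13(78) = 71.910
T̂_B = 0.80(64) + 0.20(83) = 67.800
T̂_A − T̂_B = 4.110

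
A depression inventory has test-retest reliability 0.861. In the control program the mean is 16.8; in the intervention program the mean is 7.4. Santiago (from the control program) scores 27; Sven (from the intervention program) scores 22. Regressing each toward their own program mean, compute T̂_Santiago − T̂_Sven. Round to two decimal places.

5.61

T̂_Santiago = 0.861(27) + 0.139(16.8) = 25.5822
T̂_Sven = 0.861(22) + 0.139(7.4) = 19.9706
Difference = 25.5822 − 19.9706 = 5.6116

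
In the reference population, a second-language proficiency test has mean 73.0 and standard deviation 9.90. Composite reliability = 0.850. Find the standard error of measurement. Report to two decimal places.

SEM = SD · √(1 − ρ) = 9.90 × √0.150 = 9.90 × 0.3873 = 3.834

3.83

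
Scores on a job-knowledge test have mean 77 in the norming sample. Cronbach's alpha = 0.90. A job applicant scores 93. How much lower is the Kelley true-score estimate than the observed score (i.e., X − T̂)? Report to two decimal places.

1.60

T̂ = ρX + (1 − ρ)μ
  = 0.90 × 93 + 0.10 × 77
  = 83.70 + 7.70
  = 91.4000
  ≈ 91.400
X − T̂ = 93 − 91.400 = 1.600 → 1.60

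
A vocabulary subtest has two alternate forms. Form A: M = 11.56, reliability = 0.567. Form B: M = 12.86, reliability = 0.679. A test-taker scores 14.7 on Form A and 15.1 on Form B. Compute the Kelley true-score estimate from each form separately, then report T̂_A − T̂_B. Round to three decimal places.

T̂_A = 0.567(14.7) + 0.433(11.56) = 13.34038
T̂_B = 0.679(15.1) + 0.321(12.86) = 14.38096
T̂_A − T̂_B = -1.04058

-1.041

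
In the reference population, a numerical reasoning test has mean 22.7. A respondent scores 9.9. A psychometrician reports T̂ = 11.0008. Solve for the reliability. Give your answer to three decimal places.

T̂ = ρX + (1 − ρ)μ  ⇒  T̂ − μ = ρ(X − μ)
ρ = (T̂ − μ)/(X − μ) = (11.0008 − 22.7) / (9.9 − 22.7) = -11.6992 / -12.8 = 0.91400

0.914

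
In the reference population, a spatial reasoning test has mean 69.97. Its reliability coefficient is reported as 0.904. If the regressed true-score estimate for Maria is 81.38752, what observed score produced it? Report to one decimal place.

82.6

T̂ = ρX + (1 − ρ)μ  ⇒  X = (T̂ − (1 − ρ)μ) / ρ
X = (81.38752 − 0.096 × 69.97) / 0.904 = (81.38752 − 6.71712) / 0.904 = 74.67040 / 0.904 = 82.600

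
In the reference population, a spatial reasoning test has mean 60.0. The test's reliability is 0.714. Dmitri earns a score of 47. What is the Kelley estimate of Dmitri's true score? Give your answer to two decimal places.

T̂ = 0.714(47) + 0.286(60.0) = 33.558 + 17.1600 = 50.718 → 50.72

50.72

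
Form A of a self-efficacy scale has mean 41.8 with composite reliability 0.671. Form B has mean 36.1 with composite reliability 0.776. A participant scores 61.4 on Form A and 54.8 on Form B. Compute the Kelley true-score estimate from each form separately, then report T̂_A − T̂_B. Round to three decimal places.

T̂_A = 0.671(61.4) + 0.329(41.8) = 54.95160
T̂_B = 0.776(54.8) + 0.224(36.1) = 50.61120
T̂_A − T̂_B = 4.34040

4.340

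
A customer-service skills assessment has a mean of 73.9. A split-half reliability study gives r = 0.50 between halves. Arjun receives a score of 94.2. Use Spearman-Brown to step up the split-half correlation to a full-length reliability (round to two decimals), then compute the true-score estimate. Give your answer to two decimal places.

Spearman-Brown: ρ = 2r/(1 + r) = 2(0.50)/(1 + 0.50) = 1.000/1.50 = 0.6667 → 0.67
T̂ = 0.67(94.2) + 0.33(73.9) = 63.114 + 24.387 = 87.501 → 87.50

87.50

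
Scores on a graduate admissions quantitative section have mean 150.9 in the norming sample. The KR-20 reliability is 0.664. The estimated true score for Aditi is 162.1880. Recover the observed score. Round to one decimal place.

T̂ = ρX + (1 − ρ)μ  ⇒  X = (T̂ − (1 − ρ)μ) / ρ
X = (162.1880 − 0.336 × 150.9) / 0.664 = (162.1880 − 50.7024) / 0.664 = 111.4856 / 0.664 = 167.900

167.9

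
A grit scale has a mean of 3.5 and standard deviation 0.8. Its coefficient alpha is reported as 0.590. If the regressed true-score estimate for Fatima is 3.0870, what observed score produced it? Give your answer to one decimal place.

2.8

T̂ = ρX + (1 − ρ)μ  ⇒  X = (T̂ − (1 − ρ)μ) / ρ
X = (3.0870 − 0.410 × 3.5) / 0.590 = (3.0870 − 1.4350) / 0.590 = 1.6520 / 0.590 = 2.800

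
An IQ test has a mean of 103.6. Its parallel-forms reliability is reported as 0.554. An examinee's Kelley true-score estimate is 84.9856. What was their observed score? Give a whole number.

70

T̂ = ρX + (1 − ρ)μ  ⇒  X = (T̂ − (1 − ρ)μ) / ρ
X = (84.9856 − 0.446 × 103.6) / 0.554 = (84.9856 − 46.2056) / 0.554 = 38.7800 / 0.554 = 70.00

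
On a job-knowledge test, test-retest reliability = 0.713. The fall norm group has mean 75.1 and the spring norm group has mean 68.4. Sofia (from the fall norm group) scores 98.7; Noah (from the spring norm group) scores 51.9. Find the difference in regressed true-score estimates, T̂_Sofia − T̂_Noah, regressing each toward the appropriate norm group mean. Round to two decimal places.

T̂_Sofia = 0.713(98.7) + 0.287(75.1) = 91.9268
T̂_Noah = 0.713(51.9) + 0.287(68.4) = 56.6355
Difference = 91.9268 − 56.6355 = 35.2913

35.29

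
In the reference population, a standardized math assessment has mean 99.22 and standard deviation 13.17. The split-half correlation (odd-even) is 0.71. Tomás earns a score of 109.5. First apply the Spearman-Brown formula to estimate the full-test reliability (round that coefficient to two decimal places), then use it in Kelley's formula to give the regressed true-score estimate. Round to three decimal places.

107.752

Spearman-Brown: ρ = 2r/(1 + r) = 2(0.71)/(1 + 0.71) = 1.420/1.71 = 0.8304 → 0.83
T̂ = ρX + (1 − ρ)μ
  = 0.83 × 109.5 + 0.17 × 99.22
  = 90.885 + 16.8674
  = 107.7524
  ≈ 107.752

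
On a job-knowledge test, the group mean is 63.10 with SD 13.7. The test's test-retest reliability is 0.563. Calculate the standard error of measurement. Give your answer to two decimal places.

9.06

SEM = SD · √(1 − ρ) = 13.7 × √0.437 = 13.7 × 0.6611 = 9.057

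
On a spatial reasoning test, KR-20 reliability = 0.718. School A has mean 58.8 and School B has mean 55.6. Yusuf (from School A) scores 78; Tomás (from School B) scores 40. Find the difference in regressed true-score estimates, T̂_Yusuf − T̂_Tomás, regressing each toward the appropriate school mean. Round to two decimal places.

T̂_Yusuf = 0.718(78) + 0.282(58.8) = 72.5856
T̂_Tomás = 0.718(40) + 0.282(55.6) = 44.3992
Difference = 72.5856 − 44.3992 = 28.1864

28.19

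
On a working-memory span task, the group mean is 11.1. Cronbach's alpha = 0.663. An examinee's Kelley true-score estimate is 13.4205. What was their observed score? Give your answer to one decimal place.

T̂ = ρX + (1 − ρ)μ  ⇒  X = (T̂ − (1 − ρ)μ) / ρ
X = (13.4205 − 0.337 × 11.1) / 0.663 = (13.4205 − 3.7407) / 0.663 = 9.6798 / 0.663 = 14.600

14.6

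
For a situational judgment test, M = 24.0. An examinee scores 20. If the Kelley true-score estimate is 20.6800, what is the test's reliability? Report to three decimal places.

T̂ = ρX + (1 − ρ)μ  ⇒  T̂ − μ = ρ(X − μ)
ρ = (T̂ − μ)/(X − μ) = (20.6800 − 24.0) / (20 − 24.0) = -3.3200 / -4.0 = 0.83000

0.830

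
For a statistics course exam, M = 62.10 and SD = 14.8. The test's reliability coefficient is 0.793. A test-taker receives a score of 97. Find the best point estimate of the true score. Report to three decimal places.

T̂ = ρX + (1 − ρ)μ
  = 0.793 × 97 + 0.207 × 62.10
  = 76.921 + 12.85470
  = 89.7757
  ≈ 89.776

89.776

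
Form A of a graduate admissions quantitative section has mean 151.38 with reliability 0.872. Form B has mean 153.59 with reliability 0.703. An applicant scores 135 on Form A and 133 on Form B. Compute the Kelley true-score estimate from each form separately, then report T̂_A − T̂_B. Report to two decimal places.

T̂_A = 0.872(135) + 0.128(151.38) = 137.0966
T̂_B = 0.703(133) + 0.297(153.59) = 139.1152
T̂_A − T̂_B = -2.0186

-2.02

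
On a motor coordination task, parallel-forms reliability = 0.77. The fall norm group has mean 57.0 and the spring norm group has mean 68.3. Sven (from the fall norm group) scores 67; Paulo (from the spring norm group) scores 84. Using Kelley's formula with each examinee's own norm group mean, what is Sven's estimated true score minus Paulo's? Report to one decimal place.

T̂_Sven = 0.77(67) + 0.23(57.0) = 64.700
T̂_Paulo = 0.77(84) + 0.23(68.3) = 80.389
Difference = 64.700 − 80.389 = -15.689

-15.7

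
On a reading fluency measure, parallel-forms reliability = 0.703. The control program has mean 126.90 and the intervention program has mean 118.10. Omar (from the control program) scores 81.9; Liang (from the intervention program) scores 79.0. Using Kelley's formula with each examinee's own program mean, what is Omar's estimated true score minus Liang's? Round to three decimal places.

4.652

T̂_Omar = 0.703(81.9) + 0.297(126.90) = 95.26500
T̂_Liang = 0.703(79.0) + 0.297(118.10) = 90.61270
Difference = 95.26500 − 90.61270 = 4.65230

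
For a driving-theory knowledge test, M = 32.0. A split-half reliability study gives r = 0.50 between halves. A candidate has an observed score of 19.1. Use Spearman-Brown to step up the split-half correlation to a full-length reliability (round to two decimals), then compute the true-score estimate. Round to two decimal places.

23.36

Spearman-Brown: ρ = 2r/(1 + r) = 2(0.50)/(1 + 0.50) = 1.000/1.50 = 0.6667 → 0.67
T̂ = 0.67(19.1) + 0.33(32.0) = 12.797 + 10.560 = 23.357 → 23.36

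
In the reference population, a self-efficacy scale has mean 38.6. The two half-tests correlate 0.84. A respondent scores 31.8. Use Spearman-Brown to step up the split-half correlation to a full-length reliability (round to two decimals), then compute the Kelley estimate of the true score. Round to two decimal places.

32.41

Spearman-Brown: ρ = 2r/(1 + r) = 2(0.84)/(1 + 0.84) = 1.680/1.84 = 0.9130 → 0.91
T̂ = 0.91(31.8) + 0.09(38.6) = 28.938 + 3.474 = 32.412 → 32.41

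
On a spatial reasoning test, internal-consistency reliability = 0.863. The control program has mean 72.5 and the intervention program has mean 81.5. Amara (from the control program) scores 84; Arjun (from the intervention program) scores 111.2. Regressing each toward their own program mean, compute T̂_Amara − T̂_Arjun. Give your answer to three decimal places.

T̂_Amara = 0.863(84) + 0.137(72.5) = 82.42450
T̂_Arjun = 0.863(111.2) + 0.137(81.5) = 107.13110
Difference = 82.42450 − 107.13110 = -24.70660

-24.707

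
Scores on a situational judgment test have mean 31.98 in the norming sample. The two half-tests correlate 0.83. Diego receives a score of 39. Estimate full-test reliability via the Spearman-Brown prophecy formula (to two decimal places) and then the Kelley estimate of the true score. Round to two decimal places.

38.37

Spearman-Brown: ρ = 2r/(1 + r) = 2(0.83)/(1 + 0.83) = 1.660/1.83 = 0.9071 → 0.91
T̂ = 0.91(39) + 0.09(31.98) = 35.49 + 2.8782 = 38.368 → 38.37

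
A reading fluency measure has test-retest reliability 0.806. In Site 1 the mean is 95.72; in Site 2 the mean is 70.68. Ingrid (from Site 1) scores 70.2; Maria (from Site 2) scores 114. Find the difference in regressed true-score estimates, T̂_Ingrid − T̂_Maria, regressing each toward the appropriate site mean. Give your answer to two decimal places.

-30.45

T̂_Ingrid = 0.806(70.2) + 0.194(95.72) = 75.1509
T̂_Maria = 0.806(114) + 0.194(70.68) = 105.5959
Difference = 75.1509 − 105.5959 = -30.4450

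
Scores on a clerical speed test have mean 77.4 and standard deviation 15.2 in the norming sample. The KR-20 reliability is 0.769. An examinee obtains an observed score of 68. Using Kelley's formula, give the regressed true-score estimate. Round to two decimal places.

T̂ = 0.769(68) + 0.231(77.4) = 52.292 + 17.8794 = 70.171 → 70.17

70.17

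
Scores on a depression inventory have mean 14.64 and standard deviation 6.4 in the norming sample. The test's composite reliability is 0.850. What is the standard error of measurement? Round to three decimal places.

2.479

SEM = SD · √(1 − ρ) = 6.4 × √0.150 = 6.4 × 0.3873 = 2.4787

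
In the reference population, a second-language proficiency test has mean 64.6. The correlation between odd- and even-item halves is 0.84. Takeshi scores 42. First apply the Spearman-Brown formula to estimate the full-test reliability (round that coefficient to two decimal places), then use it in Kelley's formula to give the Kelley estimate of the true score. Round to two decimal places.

44.03

Spearman-Brown: ρ = 2r/(1 + r) = 2(0.84)/(1 + 0.84) = 1.680/1.84 = 0.9130 → 0.91
T̂ = 0.91(42) + 0.09(64.6) = 38.22 + 5.814 = 44.034 → 44.03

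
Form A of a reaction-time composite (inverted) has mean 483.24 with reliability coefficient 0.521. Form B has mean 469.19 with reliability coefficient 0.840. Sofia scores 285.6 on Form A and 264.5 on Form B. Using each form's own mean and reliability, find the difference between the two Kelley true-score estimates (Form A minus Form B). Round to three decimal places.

T̂_A = 0.521(285.6) + 0.479(483.24) = 380.26956
T̂_B = 0.840(264.5) + 0.160(469.19) = 297.25040
T̂_A − T̂_B = 83.01916

83.019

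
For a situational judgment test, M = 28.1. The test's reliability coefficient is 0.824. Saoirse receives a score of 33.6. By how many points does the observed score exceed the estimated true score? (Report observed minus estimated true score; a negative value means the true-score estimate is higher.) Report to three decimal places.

T̂ = 0.824(33.6) + 0.176(28.1) = 27.6864 + 4.9456 = 32.63200 → 32.6320
X − T̂ = 33.6 − 32.6320 = 0.9680 → 0.968

0.968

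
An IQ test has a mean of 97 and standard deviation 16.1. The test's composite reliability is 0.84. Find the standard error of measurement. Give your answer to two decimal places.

SEM = SD · √(1 − ρ) = 16.1 × √0.16 = 16.1 × 0.4000 = 6.440

6.44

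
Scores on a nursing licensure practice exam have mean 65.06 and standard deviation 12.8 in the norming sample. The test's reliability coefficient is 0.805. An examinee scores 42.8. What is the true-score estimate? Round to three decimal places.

T̂ = 0.805(42.8) + 0.195(65.06) = 34.4540 + 12.68670 = 47.1407 → 47.141

47.141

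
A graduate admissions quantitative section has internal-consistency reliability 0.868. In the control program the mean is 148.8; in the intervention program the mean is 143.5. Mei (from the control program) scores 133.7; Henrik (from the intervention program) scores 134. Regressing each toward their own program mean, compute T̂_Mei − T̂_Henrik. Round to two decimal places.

T̂_Mei = 0.868(133.7) + 0.132(148.8) = 135.6932
T̂_Henrik = 0.868(134) + 0.132(143.5) = 135.2540
Difference = 135.6932 − 135.2540 = 0.4392

0.44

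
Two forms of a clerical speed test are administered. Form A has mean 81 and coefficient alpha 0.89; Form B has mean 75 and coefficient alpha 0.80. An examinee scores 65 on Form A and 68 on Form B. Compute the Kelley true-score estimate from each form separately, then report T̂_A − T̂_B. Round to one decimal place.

T̂_A = 0.89(65) + 0.11(81) = 66.760
T̂_B = 0.80(68) + 0.20(75) = 69.400
T̂_A − T̂_B = -2.640

-2.6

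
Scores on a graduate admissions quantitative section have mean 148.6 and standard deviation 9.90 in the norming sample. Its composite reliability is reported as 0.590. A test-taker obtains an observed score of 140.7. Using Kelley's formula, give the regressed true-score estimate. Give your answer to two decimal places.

T̂ = 0.590(140.7) + 0.410(148.6) = 83.0130 + 60.9260 = 143.939 → 143.94

143.94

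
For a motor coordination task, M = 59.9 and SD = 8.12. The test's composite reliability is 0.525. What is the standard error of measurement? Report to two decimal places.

5.60

SEM = SD · √(1 − ρ) = 8.12 × √0.475 = 8.12 × 0.6892 = 5.596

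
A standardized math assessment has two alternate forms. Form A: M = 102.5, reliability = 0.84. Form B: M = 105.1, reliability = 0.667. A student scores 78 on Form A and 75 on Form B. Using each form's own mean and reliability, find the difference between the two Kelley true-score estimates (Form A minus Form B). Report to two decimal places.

T̂_A = 0.84(78) + 0.16(102.5) = 81.9200
T̂_B = 0.667(75) + 0.333(105.1) = 85.0233
T̂_A − T̂_B = -3.1033

-3.10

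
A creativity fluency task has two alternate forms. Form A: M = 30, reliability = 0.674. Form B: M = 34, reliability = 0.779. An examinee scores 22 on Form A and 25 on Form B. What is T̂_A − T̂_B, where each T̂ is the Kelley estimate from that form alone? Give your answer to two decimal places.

T̂_A = 0.674(22) + 0.326(30) = 24.6080
T̂_B = 0.779(25) + 0.221(34) = 26.9890
T̂_A − T̂_B = -2.3810

-2.38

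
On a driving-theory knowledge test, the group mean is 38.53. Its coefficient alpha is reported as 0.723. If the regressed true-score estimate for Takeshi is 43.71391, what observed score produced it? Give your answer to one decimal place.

T̂ = ρX + (1 − ρ)μ  ⇒  X = (T̂ − (1 − ρ)μ) / ρ
X = (43.71391 − 0.277 × 38.53) / 0.723 = (43.71391 − 10.67281) / 0.723 = 33.04110 / 0.723 = 45.700

45.7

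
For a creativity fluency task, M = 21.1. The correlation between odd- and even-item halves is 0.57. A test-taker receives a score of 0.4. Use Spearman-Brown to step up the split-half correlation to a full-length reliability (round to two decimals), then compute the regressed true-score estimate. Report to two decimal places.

5.99

Spearman-Brown: ρ = 2r/(1 + r) = 2(0.57)/(1 + 0.57) = 1.140/1.57 = 0.7261 → 0.73
Regress the observed score toward the mean by the unreliability: T̂ = 0.73·0.4 + 0.27·21.1 = 0.292 + 5.697 = 5.989.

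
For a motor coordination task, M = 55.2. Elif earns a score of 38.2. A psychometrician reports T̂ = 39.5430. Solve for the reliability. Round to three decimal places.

T̂ = ρX + (1 − ρ)μ  ⇒  T̂ − μ = ρ(X − μ)
ρ = (T̂ − μ)/(X − μ) = (39.5430 − 55.2) / (38.2 − 55.2) = -15.6570 / -17.0 = 0.92100

0.921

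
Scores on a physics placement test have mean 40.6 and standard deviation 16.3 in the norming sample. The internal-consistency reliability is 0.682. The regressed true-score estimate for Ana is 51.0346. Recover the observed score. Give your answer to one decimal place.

55.9

T̂ = ρX + (1 − ρ)μ  ⇒  X = (T̂ − (1 − ρ)μ) / ρ
X = (51.0346 − 0.318 × 40.6) / 0.682 = (51.0346 − 12.9108) / 0.682 = 38.1238 / 0.682 = 55.900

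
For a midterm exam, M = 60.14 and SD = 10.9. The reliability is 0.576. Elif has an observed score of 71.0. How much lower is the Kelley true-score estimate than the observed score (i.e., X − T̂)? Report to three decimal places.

T̂ = 0.576(71.0) + 0.424(60.14) = 40.8960 + 25.49936 = 66.39536 → 66.3954
X − T̂ = 71.0 − 66.3954 = 4.6046 → 4.605

4.605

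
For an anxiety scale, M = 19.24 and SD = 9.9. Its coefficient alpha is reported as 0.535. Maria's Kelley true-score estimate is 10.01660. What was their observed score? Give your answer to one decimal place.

T̂ = ρX + (1 − ρ)μ  ⇒  X = (T̂ − (1 − ρ)μ) / ρ
X = (10.01660 − 0.465 × 19.24) / 0.535 = (10.01660 − 8.94660) / 0.535 = 1.07000 / 0.535 = 2.000

2.0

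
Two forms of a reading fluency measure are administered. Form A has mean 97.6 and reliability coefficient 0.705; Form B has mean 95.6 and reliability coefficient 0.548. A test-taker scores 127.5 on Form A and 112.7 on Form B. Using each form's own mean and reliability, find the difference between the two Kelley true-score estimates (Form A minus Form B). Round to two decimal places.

13.71

T̂_A = 0.705(127.5) + 0.295(97.6) = 118.6795
T̂_B = 0.548(112.7) + 0.452(95.6) = 104.9708
T̂_A − T̂_B = 13.7087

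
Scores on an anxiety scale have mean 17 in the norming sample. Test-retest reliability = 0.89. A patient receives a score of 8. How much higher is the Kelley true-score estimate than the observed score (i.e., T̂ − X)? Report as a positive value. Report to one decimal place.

T̂ = 0.89(8) + 0.11(17) = 7.12 + 1.87 = 8.990 → 8.99
T̂ − X = 8.99 − 8 = 0.99 → 1.0

1.0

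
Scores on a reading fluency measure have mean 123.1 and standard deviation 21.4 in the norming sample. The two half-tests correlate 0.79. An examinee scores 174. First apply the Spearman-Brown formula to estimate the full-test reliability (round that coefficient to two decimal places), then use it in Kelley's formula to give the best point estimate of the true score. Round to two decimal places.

167.89

Spearman-Brown: ρ = 2r/(1 + r) = 2(0.79)/(1 + 0.79) = 1.580/1.79 = 0.8827 → 0.88
T̂ = 0.88(174) + 0.12(123.1) = 153.12 + 14.772 = 167.892 → 167.89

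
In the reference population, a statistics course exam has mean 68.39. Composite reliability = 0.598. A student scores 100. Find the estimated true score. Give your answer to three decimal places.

87.293

T̂ = ρX + (1 − ρ)μ
  = 0.598 × 100 + 0.402 × 68.39
  = 59.800 + 27.49278
  = 87.2928
  ≈ 87.293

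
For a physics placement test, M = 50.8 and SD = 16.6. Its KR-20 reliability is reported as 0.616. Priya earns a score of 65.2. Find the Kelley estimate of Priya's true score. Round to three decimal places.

T̂ = ρX + (1 − ρ)μ
  = 0.616 × 65.2 + 0.384 × 50.8
  = 40.1632 + 19.5072
  = 59.6704
  ≈ 59.670

59.670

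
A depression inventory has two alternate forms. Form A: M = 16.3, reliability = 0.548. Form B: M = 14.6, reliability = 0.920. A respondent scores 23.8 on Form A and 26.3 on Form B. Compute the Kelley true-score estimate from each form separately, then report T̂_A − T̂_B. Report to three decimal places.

T̂_A = 0.548(23.8) + 0.452(16.3) = 20.41000
T̂_B = 0.920(26.3) + 0.080(14.6) = 25.36400
T̂_A − T̂_B = -4.95400

-4.954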